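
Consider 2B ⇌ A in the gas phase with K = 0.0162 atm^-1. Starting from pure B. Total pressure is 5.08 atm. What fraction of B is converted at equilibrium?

Take 1 mol B as basis and let X be its fractional conversion, so ξ = 0.5X.
At extent ξ: n_B = 1 − X; n_A = 0.5X.
Summing: n_T = 1 − 0.5X.
Mole fractions y_i = n_i/n_T; K = p_A / (p_B^2) with p_i = y_i·P.
Equating to 0.0162 atm^-1 and solving on 0 < X < 1: X = 0.133.

X = 0.133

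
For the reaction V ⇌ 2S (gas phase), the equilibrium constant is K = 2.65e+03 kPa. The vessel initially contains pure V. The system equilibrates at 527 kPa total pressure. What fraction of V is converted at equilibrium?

Take 1 mol V as basis and let X be its fractional conversion, so ξ = X.
Moles: n_V = 1 − X; n_S = 2X.
n_T = Σnᵢ = 1 + X.
Mole fractions y_i = n_i/n_T; K = p_S^2 / (p_V) with p_i = y_i·P.
This yields a degree-2 equation in X; solving on (0,1), X = 0.746.

X = 0.746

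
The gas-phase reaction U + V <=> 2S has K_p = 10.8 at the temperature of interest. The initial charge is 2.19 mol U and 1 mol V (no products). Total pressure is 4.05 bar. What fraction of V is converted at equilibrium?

Basis: 1 mol V initially; let X = conversion of V. Extent ξ = X.
Moles: n_U = 2.19 − X; n_V = 1 − X; n_S = 2X.
n_T stays at 3.19 (no change in mole number).
y_i = n_i/n_T, p_i = y_i·P. K_p = p_S^2 / (p_U p_V).
Equating to 10.8 and solving on 0 < X < 1: X = 0.819.

X = 0.819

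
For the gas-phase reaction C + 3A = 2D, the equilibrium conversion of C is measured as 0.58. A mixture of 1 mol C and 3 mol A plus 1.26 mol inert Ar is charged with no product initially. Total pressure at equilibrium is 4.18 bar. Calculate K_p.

K_p = 1.54 bar^-2

Basis: 1 mol C initially; let X = conversion of C. Extent ξ = X.
Mole table: n_C = 1 − X; n_A = 3 − 3X; n_D = 2X; n_I = 1.26 (inert).
Total moles n_T = 5.26 − 2X.
At X = 0.58: n_C = 0.42, n_A = 1.26, n_D = 1.16, n_T = 4.1.
p_i = (n_i/n_T)·P. K_p = p_D^2 / (p_C p_A^3) = 1.54 bar^-2.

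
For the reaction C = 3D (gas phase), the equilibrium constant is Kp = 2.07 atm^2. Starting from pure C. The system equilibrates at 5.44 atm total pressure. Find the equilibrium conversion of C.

Let X = conversion of C (basis 1 mol C); extent of reaction ξ = X.
Mole table: n_C = 1 − X; n_D = 3X.
n_T = Σnᵢ = 1 + 2X.
y_i = n_i/n_T, p_i = y_i·P. Kp = p_D^3 / (p_C).
Substituting and setting equal to 2.07 atm^2 gives a polynomial in X; the root in (0,1) is X = 0.156.

X = 0.156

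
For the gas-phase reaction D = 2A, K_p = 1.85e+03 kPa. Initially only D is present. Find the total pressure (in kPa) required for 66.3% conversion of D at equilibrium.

P = 590 kPa

Take 1 mol D as basis and let X be its fractional conversion, so ξ = X.
Species balance: n_D = 1 − X; n_A = 2X.
n_T = Σnᵢ = 1 + X.
K_p = p_A^2 / (p_D) with p_i = (n_i/n_T)·P.
At X = 0.663: the mole-fraction product g(X) = Π y_i^ν_i = 3.137. Since K_p = g(X)·P^{1}, P = (K_p/g)^(1/1) = (1.85e+03/3.137)^(1/1) = 590 kPa.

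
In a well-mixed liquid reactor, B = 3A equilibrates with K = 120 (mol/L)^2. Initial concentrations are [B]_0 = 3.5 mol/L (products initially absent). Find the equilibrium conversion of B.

Let X = conversion of B; extent ξ = 3.5·X mol/L.
Concentrations: [B] = 3.5 − 3.5X; [A] = 10.5X.
K = [A]^3 / ([B]).
Setting equal to 120 and solving for X on (0,1) gives X = 0.548.

X = 0.548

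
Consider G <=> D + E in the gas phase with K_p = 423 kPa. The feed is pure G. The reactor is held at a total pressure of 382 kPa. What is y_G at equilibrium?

Take 1 mol G as basis and let X be its fractional conversion, so ξ = X.
Species balance: n_G = 1 − X; n_D = X; n_E = X.
n_T = Σnᵢ = 1 + X.
y_i = n_i/n_T, p_i = y_i·P. K_p = p_D p_E / (p_G).
Setting this equal to 423 kPa and taking the physical root (0 < X < 1) gives X = 0.725.
Then n_G = 0.275, n_T = 1.72, so y_G = 0.159.

y_G = 0.159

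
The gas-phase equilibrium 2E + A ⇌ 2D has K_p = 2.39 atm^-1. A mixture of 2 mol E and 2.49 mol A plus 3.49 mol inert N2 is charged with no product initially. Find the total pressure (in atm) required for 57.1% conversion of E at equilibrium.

P = 2.86 atm

Take 2 mol E as basis and let X be its fractional conversion, so ξ = X.
Moles: n_E = 2 − 2X; n_A = 2.49 − X; n_D = 2X; n_I = 3.49 (inert).
Total moles n_T = 7.98 − X.
K_p = p_D^2 / (p_E^2 p_A) with p_i = (n_i/n_T)·P.
At X = 0.571: the mole-fraction product g(X) = Π y_i^ν_i = 6.84. Since K_p = g(X)·P^{-1}, P = (g/K_p)^(1/1) = (6.84/2.39)^(1/1) = 2.86 atm.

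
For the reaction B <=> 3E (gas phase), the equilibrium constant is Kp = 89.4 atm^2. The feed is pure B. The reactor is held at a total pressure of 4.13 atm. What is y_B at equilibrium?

y_B = 0.127

Let X = conversion of B (basis 1 mol B); extent of reaction ξ = X.
Mole table: n_B = 1 − X; n_E = 3X.
n_T = Σnᵢ = 1 + 2X.
Mole fractions y_i = n_i/n_T; Kp = p_E^3 / (p_B) with p_i = y_i·P.
Substituting and setting equal to 89.4 atm^2 gives a polynomial in X; the root in (0,1) is X = 0.696.
Then n_B = 0.304, n_T = 2.39, so y_B = 0.127.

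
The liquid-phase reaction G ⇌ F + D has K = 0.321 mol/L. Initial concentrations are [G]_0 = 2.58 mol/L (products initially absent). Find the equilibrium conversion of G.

X = 0.296

Let X = conversion of G; extent ξ = 2.58·X mol/L.
Concentrations: [G] = 2.58 − 2.58X; [F] = 2.58X; [D] = 2.58X.
K = [F] [D] / ([G]).
Equating to 0.321 mol/L: the physical root is X = 0.296.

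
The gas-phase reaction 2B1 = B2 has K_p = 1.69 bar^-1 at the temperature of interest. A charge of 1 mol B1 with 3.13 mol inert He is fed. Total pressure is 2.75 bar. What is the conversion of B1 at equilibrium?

Take 1 mol B1 as basis and let X be its fractional conversion, so ξ = 0.5X.
Species balance: n_B1 = 1 − X; n_B2 = 0.5X; n_I = 3.13 (inert).
Total moles n_T = 4.13 − 0.5X.
y_i = n_i/n_T, p_i = y_i·P. K_p = p_B2 / (p_B1^2).
Setting this equal to 1.69 bar^-1 and taking the physical root (0 < X < 1) gives X = 0.530.

X = 0.530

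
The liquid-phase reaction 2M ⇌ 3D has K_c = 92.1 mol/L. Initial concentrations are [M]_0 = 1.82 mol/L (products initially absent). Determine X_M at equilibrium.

Let X = conversion of M; extent ξ = 1.82X/2 mol/L.
Concentrations: [M] = 1.82 − 1.82X; [D] = 2.73X.
K_c = [D]^3 / ([M]^2).
Setting equal to 92.1 and solving for X on (0,1) gives X = 0.811.

X = 0.811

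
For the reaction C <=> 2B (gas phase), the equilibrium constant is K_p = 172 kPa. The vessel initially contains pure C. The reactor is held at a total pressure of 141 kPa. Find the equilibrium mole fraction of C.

Basis: 1 mol C initially; let X = conversion of C. Extent ξ = X.
Species balance: n_C = 1 − X; n_B = 2X.
Summing: n_T = 1 + X.
With p_i = (n_i/n_T)P, K_p = p_B^2 / (p_C).
This yields a degree-2 equation in X; solving on (0,1), X = 0.483.
Then n_C = 0.517, n_T = 1.48, so y_C = 0.348.

y_C = 0.348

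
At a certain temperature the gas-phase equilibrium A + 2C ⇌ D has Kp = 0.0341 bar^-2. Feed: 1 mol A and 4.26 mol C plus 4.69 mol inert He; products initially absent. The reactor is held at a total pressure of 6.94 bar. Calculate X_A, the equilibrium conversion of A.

X = 0.210

Let X = conversion of A (basis 1 mol A); extent of reaction ξ = X.
Mole table: n_A = 1 − X; n_C = 4.26 − 2X; n_D = X; n_I = 4.69 (inert).
n_T = Σnᵢ = 9.95 − 2X.
With p_i = (n_i/n_T)P, Kp = p_D / (p_A p_C^2).
Equating to 0.0341 bar^-2 and solving on 0 < X < 1: X = 0.210.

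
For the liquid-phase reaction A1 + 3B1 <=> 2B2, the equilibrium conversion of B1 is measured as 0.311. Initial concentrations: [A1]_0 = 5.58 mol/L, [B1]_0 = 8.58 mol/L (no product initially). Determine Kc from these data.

Kc = 0.00327 (mol/L)^-2

Let X = conversion of B1.
Concentrations: [A1] = 5.58 − 2.86X; [B1] = 8.58 − 8.58X; [B2] = 5.72X.
At X = 0.311: [A1] = 4.69, [B1] = 5.91, [B2] = 1.78.
Kc = [B2]^2 / ([A1] [B1]^3) = 0.00327 (mol/L)^-2.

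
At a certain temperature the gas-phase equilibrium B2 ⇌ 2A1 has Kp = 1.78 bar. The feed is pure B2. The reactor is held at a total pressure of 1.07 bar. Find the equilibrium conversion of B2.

X = 0.542

Let X = conversion of B2 (basis 1 mol B2); extent of reaction ξ = X.
Moles: n_B2 = 1 − X; n_A1 = 2X.
Total moles n_T = 1 + X.
y_i = n_i/n_T, p_i = y_i·P. Kp = p_A1^2 / (p_B2).
This yields a degree-2 equation in X; solving on (0,1), X = 0.542.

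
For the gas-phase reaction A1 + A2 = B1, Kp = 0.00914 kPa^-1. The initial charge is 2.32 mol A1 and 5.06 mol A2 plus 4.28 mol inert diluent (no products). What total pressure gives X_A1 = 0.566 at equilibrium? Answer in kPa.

P = 394 kPa

Let X = conversion of A1 (basis 2.32 mol A1); extent of reaction ξ = 2.32X.
Mole table: n_A1 = 2.32 − 2.32X; n_A2 = 5.06 − 2.32X; n_B1 = 2.32X; n_I = 4.28 (inert).
Summing: n_T = 11.7 − 2.32X.
Kp = p_B1 / (p_A1 p_A2) with p_i = (n_i/n_T)·P.
At X = 0.566: the mole-fraction product g(X) = Π y_i^ν_i = 3.601. Since Kp = g(X)·P^{-1}, P = (g/Kp)^(1/1) = (3.601/0.00914)^(1/1) = 394 kPa.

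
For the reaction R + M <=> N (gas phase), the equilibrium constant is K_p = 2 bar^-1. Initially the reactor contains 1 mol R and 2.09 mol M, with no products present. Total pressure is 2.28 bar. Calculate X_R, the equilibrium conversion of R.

X = 0.725

Basis: 1 mol R initially; let X = conversion of R. Extent ξ = X.
Species balance: n_R = 1 − X; n_M = 2.09 − X; n_N = X.
Total moles n_T = 3.09 − X.
y_i = n_i/n_T, p_i = y_i·P. K_p = p_N / (p_R p_M).
Substituting and setting equal to 2 bar^-1 gives a polynomial in X; the root in (0,1) is X = 0.725.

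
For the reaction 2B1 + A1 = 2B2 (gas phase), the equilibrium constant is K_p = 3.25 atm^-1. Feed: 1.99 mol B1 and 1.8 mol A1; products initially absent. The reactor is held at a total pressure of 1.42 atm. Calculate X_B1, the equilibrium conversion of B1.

Basis: 1.99 mol B1 initially; let X = conversion of B1. Extent ξ = 0.995X.
Species balance: n_B1 = 1.99 − 1.99X; n_A1 = 1.8 − 0.995X; n_B2 = 1.99X.
Total moles n_T = 3.79 − 0.995X.
Mole fractions y_i = n_i/n_T; K_p = p_B2^2 / (p_B1^2 p_A1) with p_i = y_i·P.
Substituting and setting equal to 3.25 atm^-1 gives a polynomial in X; the root in (0,1) is X = 0.571.

X = 0.571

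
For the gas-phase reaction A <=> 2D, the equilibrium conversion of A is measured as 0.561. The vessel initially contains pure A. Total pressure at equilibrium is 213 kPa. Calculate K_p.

K_p = 391 kPa

Let X = conversion of A (basis 1 mol A); extent of reaction ξ = X.
At extent ξ: n_A = 1 − X; n_D = 2X.
Summing: n_T = 1 + X.
At X = 0.561: n_A = 0.439, n_D = 1.12, n_T = 1.56.
p_i = (n_i/n_T)·P. K_p = p_D^2 / (p_A) = 391 kPa.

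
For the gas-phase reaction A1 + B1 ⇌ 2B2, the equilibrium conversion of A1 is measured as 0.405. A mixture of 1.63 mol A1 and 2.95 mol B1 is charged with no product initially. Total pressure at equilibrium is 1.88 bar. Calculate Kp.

Kp = 0.785

Basis: 1.63 mol A1 initially; let X = conversion of A1. Extent ξ = 1.63X.
Species balance: n_A1 = 1.63 − 1.63X; n_B1 = 2.95 − 1.63X; n_B2 = 3.26X.
Total moles n_T = 4.58 (Δν = 0, constant).
At X = 0.405: n_A1 = 0.97, n_B1 = 2.29, n_B2 = 1.32, n_T = 4.58.
p_i = (n_i/n_T)·P. Kp = p_B2^2 / (p_A1 p_B1) = 0.785.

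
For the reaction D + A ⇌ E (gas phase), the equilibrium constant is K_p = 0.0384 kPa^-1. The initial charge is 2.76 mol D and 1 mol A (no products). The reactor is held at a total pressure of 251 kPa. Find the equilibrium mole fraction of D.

y_D = 0.655

Let X = conversion of A (basis 1 mol A); extent of reaction ξ = X.
Mole table: n_D = 2.76 − X; n_A = 1 − X; n_E = X.
n_T = Σnᵢ = 3.76 − X.
With p_i = (n_i/n_T)P, K_p = p_E / (p_D p_A).
Setting this equal to 0.0384 kPa^-1 and taking the physical root (0 < X < 1) gives X = 0.863.
Then n_D = 1.9, n_T = 2.9, so y_D = 0.655.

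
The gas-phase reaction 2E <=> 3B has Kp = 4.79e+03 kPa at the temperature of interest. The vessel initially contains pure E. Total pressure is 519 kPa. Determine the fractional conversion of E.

X = 0.697

Basis: 1 mol E initially; let X = conversion of E. Extent ξ = 0.5X.
Mole table: n_E = 1 − X; n_B = 1.5X.
n_T = Σnᵢ = 1 + 0.5X.
Mole fractions y_i = n_i/n_T; Kp = p_B^3 / (p_E^2) with p_i = y_i·P.
Setting this equal to 4.79e+03 kPa and taking the physical root (0 < X < 1) gives X = 0.697.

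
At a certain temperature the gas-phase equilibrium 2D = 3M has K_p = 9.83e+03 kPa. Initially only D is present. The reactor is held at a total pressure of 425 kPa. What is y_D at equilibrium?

y_D = 0.160

Let X = conversion of D (basis 1 mol D); extent of reaction ξ = 0.5X.
At extent ξ: n_D = 1 − X; n_M = 1.5X.
Total moles n_T = 1 + 0.5X.
With p_i = (n_i/n_T)P, K_p = p_M^3 / (p_D^2).
This yields a degree-3 equation in X; solving on (0,1), X = 0.778.
Then n_D = 0.222, n_T = 1.39, so y_D = 0.160.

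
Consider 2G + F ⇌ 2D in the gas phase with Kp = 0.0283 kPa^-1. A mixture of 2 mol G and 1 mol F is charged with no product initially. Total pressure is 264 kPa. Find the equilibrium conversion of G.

Take 2 mol G as basis and let X be its fractional conversion, so ξ = X.
Species balance: n_G = 2 − 2X; n_F = 1 − X; n_D = 2X.
Summing: n_T = 3 − X.
y_i = n_i/n_T, p_i = y_i·P. Kp = p_D^2 / (p_G^2 p_F).
This yields a degree-3 equation in X; solving on (0,1), X = 0.541.

X = 0.541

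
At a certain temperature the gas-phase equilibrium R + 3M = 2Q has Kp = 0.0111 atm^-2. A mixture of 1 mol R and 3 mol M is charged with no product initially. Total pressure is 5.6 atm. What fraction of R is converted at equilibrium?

X = 0.248

Take 1 mol R as basis and let X be its fractional conversion, so ξ = X.
At extent ξ: n_R = 1 − X; n_M = 3 − 3X; n_Q = 2X.
Total moles n_T = 4 − 2X.
With p_i = (n_i/n_T)P, Kp = p_Q^2 / (p_R p_M^3).
Setting this equal to 0.0111 atm^-2 and taking the physical root (0 < X < 1) gives X = 0.248.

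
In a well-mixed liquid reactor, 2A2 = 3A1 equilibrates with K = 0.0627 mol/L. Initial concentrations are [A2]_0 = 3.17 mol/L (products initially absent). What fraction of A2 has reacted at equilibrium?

X = 0.160

Let X = conversion of A2; extent ξ = 3.17X/2 mol/L.
Concentrations: [A2] = 3.17 − 3.17X; [A1] = 4.75X.
K = [A1]^3 / ([A2]^2).
Solving K = 0.0627 for X ∈ (0,1): X = 0.160.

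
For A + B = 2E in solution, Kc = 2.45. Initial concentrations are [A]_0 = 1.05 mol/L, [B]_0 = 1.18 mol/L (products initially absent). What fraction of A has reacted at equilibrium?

X = 0.465

Let X = conversion of A; extent ξ = 1.05·X mol/L.
Concentrations: [A] = 1.05 − 1.05X; [B] = 1.18 − 1.05X; [E] = 2.1X.
Kc = [E]^2 / ([A] [B]).
This equals 2.45 at X = 0.465 (the root in 0 < X < 1).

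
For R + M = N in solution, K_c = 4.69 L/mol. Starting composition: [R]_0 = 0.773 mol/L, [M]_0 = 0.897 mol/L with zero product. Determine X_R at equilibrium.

Let X = conversion of R; extent ξ = 0.773·X mol/L.
Concentrations: [R] = 0.773 − 0.773X; [M] = 0.897 − 0.773X; [N] = 0.773X.
K_c = [N] / ([R] [M]).
This equals 4.69 at X = 0.649 (the root in 0 < X < 1).

X = 0.649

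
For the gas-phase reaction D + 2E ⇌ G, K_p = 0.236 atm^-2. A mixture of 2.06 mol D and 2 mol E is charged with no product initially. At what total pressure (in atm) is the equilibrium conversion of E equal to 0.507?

P = 3.63 atm

Basis: 2 mol E initially; let X = conversion of E. Extent ξ = X.
At extent ξ: n_D = 2.06 − X; n_E = 2 − 2X; n_G = X.
Summing: n_T = 4.06 − 2X.
K_p = p_G / (p_D p_E^2) with p_i = (n_i/n_T)·P.
At X = 0.507: the mole-fraction product g(X) = Π y_i^ν_i = 3.116. Since K_p = g(X)·P^{-2}, P = (g/K_p)^(1/2) = (3.116/0.236)^(1/2) = 3.63 atm.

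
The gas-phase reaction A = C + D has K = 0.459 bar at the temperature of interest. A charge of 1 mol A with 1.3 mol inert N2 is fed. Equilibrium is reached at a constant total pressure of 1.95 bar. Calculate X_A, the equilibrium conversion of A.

X = 0.550

Let X = conversion of A (basis 1 mol A); extent of reaction ξ = X.
Species balance: n_A = 1 − X; n_C = X; n_D = X; n_I = 1.3 (inert).
n_T = Σnᵢ = 2.3 + X.
y_i = n_i/n_T, p_i = y_i·P. K = p_C p_D / (p_A).
Substituting and setting equal to 0.459 bar gives a polynomial in X; the root in (0,1) is X = 0.550.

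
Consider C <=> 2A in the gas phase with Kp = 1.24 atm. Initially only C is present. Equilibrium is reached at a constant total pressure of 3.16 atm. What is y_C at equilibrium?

y_C = 0.540

Let X = conversion of C (basis 1 mol C); extent of reaction ξ = X.
Mole table: n_C = 1 − X; n_A = 2X.
Total moles n_T = 1 + X.
y_i = n_i/n_T, p_i = y_i·P. Kp = p_A^2 / (p_C).
Setting this equal to 1.24 atm and taking the physical root (0 < X < 1) gives X = 0.299.
Then n_C = 0.701, n_T = 1.3, so y_C = 0.540.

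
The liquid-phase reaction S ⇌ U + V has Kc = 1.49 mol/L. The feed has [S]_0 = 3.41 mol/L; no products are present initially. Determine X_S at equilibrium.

X = 0.478

Let X = conversion of S; extent ξ = 3.41·X mol/L.
Concentrations: [S] = 3.41 − 3.41X; [U] = 3.41X; [V] = 3.41X.
Kc = [U] [V] / ([S]).
Setting equal to 1.49 and solving for X on (0,1) gives X = 0.478.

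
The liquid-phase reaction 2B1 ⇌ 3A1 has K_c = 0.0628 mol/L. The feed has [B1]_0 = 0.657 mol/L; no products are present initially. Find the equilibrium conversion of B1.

X = 0.251

Let X = conversion of B1; extent ξ = 0.657X/2 mol/L.
Concentrations: [B1] = 0.657 − 0.657X; [A1] = 0.986X.
K_c = [A1]^3 / ([B1]^2).
Equating to 0.0628 mol/L: the physical root is X = 0.251.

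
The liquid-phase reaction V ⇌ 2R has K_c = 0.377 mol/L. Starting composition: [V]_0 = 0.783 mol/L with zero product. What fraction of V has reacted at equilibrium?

X = 0.292

Let X = conversion of V; extent ξ = 0.783·X mol/L.
Concentrations: [V] = 0.783 − 0.783X; [R] = 1.57X.
K_c = [R]^2 / ([V]).
Equating to 0.377 mol/L: the physical root is X = 0.292.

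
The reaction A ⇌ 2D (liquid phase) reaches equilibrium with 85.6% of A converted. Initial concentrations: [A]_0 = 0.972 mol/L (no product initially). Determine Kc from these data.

Kc = 19.8 mol/L

Let X = conversion of A.
Concentrations: [A] = 0.972 − 0.972X; [D] = 1.94X.
At X = 0.856: [A] = 0.14, [D] = 1.66.
Kc = [D]^2 / ([A]) = 19.8 mol/L.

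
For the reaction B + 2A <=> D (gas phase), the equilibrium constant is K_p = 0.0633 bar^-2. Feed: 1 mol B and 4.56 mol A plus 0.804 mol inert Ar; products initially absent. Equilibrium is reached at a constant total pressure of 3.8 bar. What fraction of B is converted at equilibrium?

Basis: 1 mol B initially; let X = conversion of B. Extent ξ = X.
Species balance: n_B = 1 − X; n_A = 4.56 − 2X; n_D = X; n_I = 0.804 (inert).
Summing: n_T = 6.36 − 2X.
Mole fractions y_i = n_i/n_T; K_p = p_D / (p_B p_A^2) with p_i = y_i·P.
This yields a degree-3 equation in X; solving on (0,1), X = 0.301.

X = 0.301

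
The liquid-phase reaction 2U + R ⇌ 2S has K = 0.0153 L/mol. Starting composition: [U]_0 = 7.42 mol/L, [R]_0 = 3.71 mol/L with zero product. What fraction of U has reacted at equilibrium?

X = 0.178

Let X = conversion of U; extent ξ = 7.42X/2 mol/L.
Concentrations: [U] = 7.42 − 7.42X; [R] = 3.71 − 3.71X; [S] = 7.42X.
K = [S]^2 / ([U]^2 [R]).
Equating to 0.0153 L/mol: the physical root is X = 0.178.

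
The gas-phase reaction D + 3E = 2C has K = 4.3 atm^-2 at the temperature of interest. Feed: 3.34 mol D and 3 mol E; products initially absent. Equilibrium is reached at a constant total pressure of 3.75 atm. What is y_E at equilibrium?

Let X = conversion of E (basis 3 mol E); extent of reaction ξ = X.
At extent ξ: n_D = 3.34 − X; n_E = 3 − 3X; n_C = 2X.
Summing: n_T = 6.34 − 2X.
y_i = n_i/n_T, p_i = y_i·P. K = p_C^2 / (p_D p_E^3).
This yields a degree-4 equation in X; solving on (0,1), X = 0.765.
Then n_E = 0.704, n_T = 4.81, so y_E = 0.146.

y_E = 0.146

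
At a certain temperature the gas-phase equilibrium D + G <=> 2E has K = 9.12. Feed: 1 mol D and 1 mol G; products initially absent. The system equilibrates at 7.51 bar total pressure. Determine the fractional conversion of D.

Basis: 1 mol D initially; let X = conversion of D. Extent ξ = X.
At extent ξ: n_D = 1 − X; n_G = 1 − X; n_E = 2X.
Total moles n_T = 2 (Δν = 0, constant).
Mole fractions y_i = n_i/n_T; K = p_E^2 / (p_D p_G) with p_i = y_i·P.
Substituting and setting equal to 9.12 gives a polynomial in X; the root in (0,1) is X = 0.602.

X = 0.602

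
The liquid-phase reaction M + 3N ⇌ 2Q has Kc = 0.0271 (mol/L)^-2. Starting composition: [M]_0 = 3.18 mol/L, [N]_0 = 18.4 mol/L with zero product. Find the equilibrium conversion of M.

X = 0.781

Let X = conversion of M; extent ξ = 3.18·X mol/L.
Concentrations: [M] = 3.18 − 3.18X; [N] = 18.4 − 9.54X; [Q] = 6.36X.
Kc = [Q]^2 / ([M] [N]^3).
Solving Kc = 0.0271 for X ∈ (0,1): X = 0.781.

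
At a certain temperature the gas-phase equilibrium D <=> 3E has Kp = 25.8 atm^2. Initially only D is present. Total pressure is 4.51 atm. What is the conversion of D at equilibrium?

X = 0.454

Take 1 mol D as basis and let X be its fractional conversion, so ξ = X.
At extent ξ: n_D = 1 − X; n_E = 3X.
n_T = Σnᵢ = 1 + 2X.
y_i = n_i/n_T, p_i = y_i·P. Kp = p_E^3 / (p_D).
Substituting and setting equal to 25.8 atm^2 gives a polynomial in X; the root in (0,1) is X = 0.454.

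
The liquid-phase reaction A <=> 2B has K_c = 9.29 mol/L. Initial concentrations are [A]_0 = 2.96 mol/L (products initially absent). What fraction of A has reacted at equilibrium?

Let X = conversion of A; extent ξ = 2.96·X mol/L.
Concentrations: [A] = 2.96 − 2.96X; [B] = 5.92X.
K_c = [B]^2 / ([A]).
Equating to 9.29 mol/L: the physical root is X = 0.576.

X = 0.576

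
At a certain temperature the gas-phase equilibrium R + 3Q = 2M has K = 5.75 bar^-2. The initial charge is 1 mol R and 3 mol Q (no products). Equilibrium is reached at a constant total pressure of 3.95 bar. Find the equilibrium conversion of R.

Take 1 mol R as basis and let X be its fractional conversion, so ξ = X.
At extent ξ: n_R = 1 − X; n_Q = 3 − 3X; n_M = 2X.
Total moles n_T = 4 − 2X.
y_i = n_i/n_T, p_i = y_i·P. K = p_M^2 / (p_R p_Q^3).
Substituting and setting equal to 5.75 bar^-2 gives a polynomial in X; the root in (0,1) is X = 0.726.

X = 0.726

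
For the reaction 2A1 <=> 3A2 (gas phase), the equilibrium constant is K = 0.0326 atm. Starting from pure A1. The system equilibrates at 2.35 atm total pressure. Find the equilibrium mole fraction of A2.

Let X = conversion of A1 (basis 1 mol A1); extent of reaction ξ = 0.5X.
At extent ξ: n_A1 = 1 − X; n_A2 = 1.5X.
Total moles n_T = 1 + 0.5X.
y_i = n_i/n_T, p_i = y_i·P. K = p_A2^3 / (p_A1^2).
Setting this equal to 0.0326 atm and taking the physical root (0 < X < 1) gives X = 0.147.
Then n_A2 = 0.221, n_T = 1.07, so y_A2 = 0.206.

y_A2 = 0.206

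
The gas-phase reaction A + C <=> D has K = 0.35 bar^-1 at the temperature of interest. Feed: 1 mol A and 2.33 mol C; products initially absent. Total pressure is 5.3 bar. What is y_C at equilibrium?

Basis: 1 mol A initially; let X = conversion of A. Extent ξ = X.
Species balance: n_A = 1 − X; n_C = 2.33 − X; n_D = X.
Total moles n_T = 3.33 − X.
Mole fractions y_i = n_i/n_T; K = p_D / (p_A p_C) with p_i = y_i·P.
Equating to 0.35 bar^-1 and solving on 0 < X < 1: X = 0.543.
Then n_C = 1.79, n_T = 2.79, so y_C = 0.641.

y_C = 0.641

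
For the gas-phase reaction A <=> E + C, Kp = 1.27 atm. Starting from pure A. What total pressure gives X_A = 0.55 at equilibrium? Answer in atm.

Let X = conversion of A (basis 1 mol A); extent of reaction ξ = X.
Moles: n_A = 1 − X; n_E = X; n_C = X.
Total moles n_T = 1 + X.
Kp = p_E p_C / (p_A) with p_i = (n_i/n_T)·P.
At X = 0.55: the mole-fraction product g(X) = Π y_i^ν_i = 0.4337. Since Kp = g(X)·P^{1}, P = (Kp/g)^(1/1) = (1.27/0.4337)^(1/1) = 2.93 atm.

P = 2.93 atm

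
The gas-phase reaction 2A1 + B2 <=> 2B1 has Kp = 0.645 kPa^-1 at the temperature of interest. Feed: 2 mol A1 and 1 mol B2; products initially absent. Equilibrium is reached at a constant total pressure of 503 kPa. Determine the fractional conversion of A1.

X = 0.833

Basis: 2 mol A1 initially; let X = conversion of A1. Extent ξ = X.
Mole table: n_A1 = 2 − 2X; n_B2 = 1 − X; n_B1 = 2X.
Summing: n_T = 3 − X.
y_i = n_i/n_T, p_i = y_i·P. Kp = p_B1^2 / (p_A1^2 p_B2).
Setting this equal to 0.645 kPa^-1 and taking the physical root (0 < X < 1) gives X = 0.833.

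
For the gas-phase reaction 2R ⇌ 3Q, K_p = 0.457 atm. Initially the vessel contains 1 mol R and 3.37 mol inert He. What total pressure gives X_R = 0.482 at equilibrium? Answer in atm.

Take 1 mol R as basis and let X be its fractional conversion, so ξ = 0.5X.
Species balance: n_R = 1 − X; n_Q = 1.5X; n_I = 3.37 (inert).
n_T = Σnᵢ = 4.37 + 0.5X.
K_p = p_Q^3 / (p_R^2) with p_i = (n_i/n_T)·P.
At X = 0.482: the mole-fraction product g(X) = Π y_i^ν_i = 0.3055. Since K_p = g(X)·P^{1}, P = (K_p/g)^(1/1) = (0.457/0.3055)^(1/1) = 1.5 atm.

P = 1.5 atm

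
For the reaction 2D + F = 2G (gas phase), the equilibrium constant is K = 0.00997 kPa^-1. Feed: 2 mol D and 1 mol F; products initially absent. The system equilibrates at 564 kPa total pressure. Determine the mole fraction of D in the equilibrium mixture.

Take 2 mol D as basis and let X be its fractional conversion, so ξ = X.
Moles: n_D = 2 − 2X; n_F = 1 − X; n_G = 2X.
Summing: n_T = 3 − X.
y_i = n_i/n_T, p_i = y_i·P. K = p_G^2 / (p_D^2 p_F).
Setting this equal to 0.00997 kPa^-1 and taking the physical root (0 < X < 1) gives X = 0.512.
Then n_D = 0.976, n_T = 2.49, so y_D = 0.392.

y_D = 0.392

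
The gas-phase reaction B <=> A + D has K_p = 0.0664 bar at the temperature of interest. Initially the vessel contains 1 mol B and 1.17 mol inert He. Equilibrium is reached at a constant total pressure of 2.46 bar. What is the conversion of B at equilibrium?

X = 0.224

Let X = conversion of B (basis 1 mol B); extent of reaction ξ = X.
At extent ξ: n_B = 1 − X; n_A = X; n_D = X; n_I = 1.17 (inert).
Total moles n_T = 2.17 + X.
Mole fractions y_i = n_i/n_T; K_p = p_A p_D / (p_B) with p_i = y_i·P.
Equating to 0.0664 bar and solving on 0 < X < 1: X = 0.224.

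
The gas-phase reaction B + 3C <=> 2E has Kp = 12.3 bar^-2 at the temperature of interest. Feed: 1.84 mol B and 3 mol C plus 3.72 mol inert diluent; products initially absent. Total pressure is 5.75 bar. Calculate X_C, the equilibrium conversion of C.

X = 0.782

Basis: 3 mol C initially; let X = conversion of C. Extent ξ = X.
Mole table: n_B = 1.84 − X; n_C = 3 − 3X; n_E = 2X; n_I = 3.72 (inert).
Total moles n_T = 8.56 − 2X.
y_i = n_i/n_T, p_i = y_i·P. Kp = p_E^2 / (p_B p_C^3).
Substituting and setting equal to 12.3 bar^-2 gives a polynomial in X; the root in (0,1) is X = 0.782.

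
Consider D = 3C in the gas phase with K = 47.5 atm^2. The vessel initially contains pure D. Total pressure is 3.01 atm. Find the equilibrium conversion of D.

Let X = conversion of D (basis 1 mol D); extent of reaction ξ = X.
Mole table: n_D = 1 − X; n_C = 3X.
n_T = Σnᵢ = 1 + 2X.
Mole fractions y_i = n_i/n_T; K = p_C^3 / (p_D) with p_i = y_i·P.
This yields a degree-3 equation in X; solving on (0,1), X = 0.696.

X = 0.696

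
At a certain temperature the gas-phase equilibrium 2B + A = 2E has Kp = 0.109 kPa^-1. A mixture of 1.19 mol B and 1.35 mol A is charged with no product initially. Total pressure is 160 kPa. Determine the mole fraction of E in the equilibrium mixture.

Let X = conversion of B (basis 1.19 mol B); extent of reaction ξ = 0.595X.
At extent ξ: n_B = 1.19 − 1.19X; n_A = 1.35 − 0.595X; n_E = 1.19X.
Total moles n_T = 2.54 − 0.595X.
y_i = n_i/n_T, p_i = y_i·P. Kp = p_E^2 / (p_B^2 p_A).
Setting this equal to 0.109 kPa^-1 and taking the physical root (0 < X < 1) gives X = 0.733.
Then n_E = 0.873, n_T = 2.1, so y_E = 0.415.

y_E = 0.415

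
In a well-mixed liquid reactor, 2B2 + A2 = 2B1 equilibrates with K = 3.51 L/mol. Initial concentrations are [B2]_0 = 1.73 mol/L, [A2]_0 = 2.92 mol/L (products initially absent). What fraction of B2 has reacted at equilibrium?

X = 0.739

Let X = conversion of B2; extent ξ = 1.73X/2 mol/L.
Concentrations: [B2] = 1.73 − 1.73X; [A2] = 2.92 − 0.865X; [B1] = 1.73X.
K = [B1]^2 / ([B2]^2 [A2]).
Setting equal to 3.51 and solving for X on (0,1) gives X = 0.739.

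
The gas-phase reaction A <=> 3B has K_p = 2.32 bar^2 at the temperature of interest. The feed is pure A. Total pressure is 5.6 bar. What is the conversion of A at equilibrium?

Let X = conversion of A (basis 1 mol A); extent of reaction ξ = X.
Species balance: n_A = 1 − X; n_B = 3X.
Summing: n_T = 1 + 2X.
y_i = n_i/n_T, p_i = y_i·P. K_p = p_B^3 / (p_A).
Setting this equal to 2.32 bar^2 and taking the physical root (0 < X < 1) gives X = 0.159.

X = 0.159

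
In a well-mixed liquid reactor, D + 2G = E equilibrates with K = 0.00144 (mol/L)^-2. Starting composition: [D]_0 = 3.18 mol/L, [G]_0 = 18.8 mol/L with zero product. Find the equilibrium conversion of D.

Let X = conversion of D; extent ξ = 3.18·X mol/L.
Concentrations: [D] = 3.18 − 3.18X; [G] = 18.8 − 6.36X; [E] = 3.18X.
K = [E] / ([D] [G]^2).
This equals 0.00144 at X = 0.292 (the root in 0 < X < 1).

X = 0.292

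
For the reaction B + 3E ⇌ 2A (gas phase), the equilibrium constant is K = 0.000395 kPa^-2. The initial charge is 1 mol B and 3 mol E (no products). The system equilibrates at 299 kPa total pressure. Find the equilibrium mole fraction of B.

Let X = conversion of B (basis 1 mol B); extent of reaction ξ = X.
Moles: n_B = 1 − X; n_E = 3 − 3X; n_A = 2X.
n_T = Σnᵢ = 4 − 2X.
With p_i = (n_i/n_T)P, K = p_A^2 / (p_B p_E^3).
Equating to 0.000395 kPa^-2 and solving on 0 < X < 1: X = 0.661.
Then n_B = 0.339, n_T = 2.68, so y_B = 0.126.

y_B = 0.126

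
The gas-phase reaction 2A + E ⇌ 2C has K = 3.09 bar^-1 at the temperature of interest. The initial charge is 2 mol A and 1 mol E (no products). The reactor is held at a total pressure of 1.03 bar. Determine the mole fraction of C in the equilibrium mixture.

Basis: 2 mol A initially; let X = conversion of A. Extent ξ = X.
Species balance: n_A = 2 − 2X; n_E = 1 − X; n_C = 2X.
Summing: n_T = 3 − X.
y_i = n_i/n_T, p_i = y_i·P. K = p_C^2 / (p_A^2 p_E).
Substituting and setting equal to 3.09 bar^-1 gives a polynomial in X; the root in (0,1) is X = 0.453.
Then n_C = 0.905, n_T = 2.55, so y_C = 0.355.

y_C = 0.355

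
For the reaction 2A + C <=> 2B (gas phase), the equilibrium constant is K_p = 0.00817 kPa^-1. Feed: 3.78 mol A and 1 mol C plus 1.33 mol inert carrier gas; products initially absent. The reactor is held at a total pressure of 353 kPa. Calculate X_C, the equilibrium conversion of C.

X = 0.595

Take 1 mol C as basis and let X be its fractional conversion, so ξ = X.
Moles: n_A = 3.78 − 2X; n_C = 1 − X; n_B = 2X; n_I = 1.33 (inert).
Summing: n_T = 6.11 − X.
With p_i = (n_i/n_T)P, K_p = p_B^2 / (p_A^2 p_C).
Substituting and setting equal to 0.00817 kPa^-1 gives a polynomial in X; the root in (0,1) is X = 0.595.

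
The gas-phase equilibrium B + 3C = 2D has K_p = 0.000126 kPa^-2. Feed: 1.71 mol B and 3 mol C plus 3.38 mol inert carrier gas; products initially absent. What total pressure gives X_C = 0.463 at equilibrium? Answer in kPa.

P = 259 kPa

Take 3 mol C as basis and let X be its fractional conversion, so ξ = X.
Moles: n_B = 1.71 − X; n_C = 3 − 3X; n_D = 2X; n_I = 3.38 (inert).
n_T = Σnᵢ = 8.09 − 2X.
K_p = p_D^2 / (p_B p_C^3) with p_i = (n_i/n_T)·P.
At X = 0.463: the mole-fraction product g(X) = Π y_i^ν_i = 8.441. Since K_p = g(X)·P^{-2}, P = (g/K_p)^(1/2) = (8.441/0.000126)^(1/2) = 259 kPa.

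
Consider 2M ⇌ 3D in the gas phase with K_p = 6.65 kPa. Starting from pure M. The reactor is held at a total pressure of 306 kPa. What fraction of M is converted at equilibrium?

X = 0.169

Let X = conversion of M (basis 1 mol M); extent of reaction ξ = 0.5X.
Mole table: n_M = 1 − X; n_D = 1.5X.
Total moles n_T = 1 + 0.5X.
With p_i = (n_i/n_T)P, K_p = p_D^3 / (p_M^2).
Substituting and setting equal to 6.65 kPa gives a polynomial in X; the root in (0,1) is X = 0.169.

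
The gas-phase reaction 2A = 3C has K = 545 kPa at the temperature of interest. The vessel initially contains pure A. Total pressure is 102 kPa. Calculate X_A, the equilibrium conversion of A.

Take 1 mol A as basis and let X be its fractional conversion, so ξ = 0.5X.
Species balance: n_A = 1 − X; n_C = 1.5X.
Total moles n_T = 1 + 0.5X.
Mole fractions y_i = n_i/n_T; K = p_C^3 / (p_A^2) with p_i = y_i·P.
This yields a degree-3 equation in X; solving on (0,1), X = 0.643.

X = 0.643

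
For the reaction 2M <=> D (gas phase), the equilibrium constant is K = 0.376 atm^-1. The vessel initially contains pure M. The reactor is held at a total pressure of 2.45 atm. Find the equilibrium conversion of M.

X = 0.538

Take 1 mol M as basis and let X be its fractional conversion, so ξ = 0.5X.
Species balance: n_M = 1 − X; n_D = 0.5X.
Total moles n_T = 1 − 0.5X.
With p_i = (n_i/n_T)P, K = p_D / (p_M^2).
Substituting and setting equal to 0.376 atm^-1 gives a polynomial in X; the root in (0,1) is X = 0.538.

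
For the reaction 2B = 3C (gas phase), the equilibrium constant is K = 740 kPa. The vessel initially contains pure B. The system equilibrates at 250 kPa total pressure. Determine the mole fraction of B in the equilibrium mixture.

Basis: 1 mol B initially; let X = conversion of B. Extent ξ = 0.5X.
Species balance: n_B = 1 − X; n_C = 1.5X.
Summing: n_T = 1 + 0.5X.
With p_i = (n_i/n_T)P, K = p_C^3 / (p_B^2).
This yields a degree-3 equation in X; solving on (0,1), X = 0.582.
Then n_B = 0.418, n_T = 1.29, so y_B = 0.323.

y_B = 0.323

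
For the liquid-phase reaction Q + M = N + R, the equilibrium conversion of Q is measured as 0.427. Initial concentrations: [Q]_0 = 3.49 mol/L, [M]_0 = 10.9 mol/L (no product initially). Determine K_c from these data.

K_c = 0.118

Let X = conversion of Q.
Concentrations: [Q] = 3.49 − 3.49X; [M] = 10.9 − 3.49X; [N] = 3.49X; [R] = 3.49X.
At X = 0.427: [Q] = 2, [M] = 9.41, [N] = 1.49, [R] = 1.49.
K_c = [N] [R] / ([Q] [M]) = 0.118.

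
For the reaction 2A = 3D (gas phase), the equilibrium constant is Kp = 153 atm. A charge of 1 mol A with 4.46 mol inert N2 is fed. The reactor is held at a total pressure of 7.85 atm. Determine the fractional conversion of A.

Let X = conversion of A (basis 1 mol A); extent of reaction ξ = 0.5X.
At extent ξ: n_A = 1 − X; n_D = 1.5X; n_I = 4.46 (inert).
Summing: n_T = 5.46 + 0.5X.
y_i = n_i/n_T, p_i = y_i·P. Kp = p_D^3 / (p_A^2).
Equating to 153 atm and solving on 0 < X < 1: X = 0.863.

X = 0.863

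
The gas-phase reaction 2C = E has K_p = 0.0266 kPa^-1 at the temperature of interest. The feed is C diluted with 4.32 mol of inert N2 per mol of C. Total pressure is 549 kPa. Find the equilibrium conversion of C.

Basis: 1 mol C initially; let X = conversion of C. Extent ξ = 0.5X.
Moles: n_C = 1 − X; n_E = 0.5X; n_I = 4.32 (inert).
Total moles n_T = 5.32 − 0.5X.
y_i = n_i/n_T, p_i = y_i·P. K_p = p_E / (p_C^2).
Equating to 0.0266 kPa^-1 and solving on 0 < X < 1: X = 0.663.

X = 0.663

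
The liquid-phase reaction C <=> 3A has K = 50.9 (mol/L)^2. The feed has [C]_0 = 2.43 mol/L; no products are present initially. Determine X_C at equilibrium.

Let X = conversion of C; extent ξ = 2.43·X mol/L.
Concentrations: [C] = 2.43 − 2.43X; [A] = 7.29X.
K = [A]^3 / ([C]).
This equals 50.9 at X = 0.531 (the root in 0 < X < 1).

X = 0.531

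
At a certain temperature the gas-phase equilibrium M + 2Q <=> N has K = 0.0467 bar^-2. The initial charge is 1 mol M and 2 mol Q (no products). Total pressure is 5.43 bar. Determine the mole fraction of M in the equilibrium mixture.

y_M = 0.289

Let X = conversion of M (basis 1 mol M); extent of reaction ξ = X.
Moles: n_M = 1 − X; n_Q = 2 − 2X; n_N = X.
Summing: n_T = 3 − 2X.
With p_i = (n_i/n_T)P, K = p_N / (p_M p_Q^2).
Equating to 0.0467 bar^-2 and solving on 0 < X < 1: X = 0.315.
Then n_M = 0.685, n_T = 2.37, so y_M = 0.289.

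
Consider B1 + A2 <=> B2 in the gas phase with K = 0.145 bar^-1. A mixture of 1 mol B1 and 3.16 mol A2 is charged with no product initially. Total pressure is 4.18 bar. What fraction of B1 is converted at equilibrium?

X = 0.310

Basis: 1 mol B1 initially; let X = conversion of B1. Extent ξ = X.
Species balance: n_B1 = 1 − X; n_A2 = 3.16 − X; n_B2 = X.
Summing: n_T = 4.16 − X.
With p_i = (n_i/n_T)P, K = p_B2 / (p_B1 p_A2).
Setting this equal to 0.145 bar^-1 and taking the physical root (0 < X < 1) gives X = 0.310.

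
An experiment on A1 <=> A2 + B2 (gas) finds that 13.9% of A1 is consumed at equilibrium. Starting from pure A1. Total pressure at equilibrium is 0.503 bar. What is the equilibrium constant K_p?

Take 1 mol A1 as basis and let X be its fractional conversion, so ξ = X.
Species balance: n_A1 = 1 − X; n_A2 = X; n_B2 = X.
Total moles n_T = 1 + X.
At X = 0.139: n_A1 = 0.861, n_A2 = 0.139, n_B2 = 0.139, n_T = 1.14.
p_i = (n_i/n_T)·P. K_p = p_A2 p_B2 / (p_A1) = 0.00991 bar.

K_p = 0.00991 bar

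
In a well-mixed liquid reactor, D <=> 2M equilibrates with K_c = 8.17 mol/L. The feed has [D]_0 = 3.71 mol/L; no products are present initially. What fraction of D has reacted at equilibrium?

X = 0.516

Let X = conversion of D; extent ξ = 3.71·X mol/L.
Concentrations: [D] = 3.71 − 3.71X; [M] = 7.42X.
K_c = [M]^2 / ([D]).
Equating to 8.17 mol/L: the physical root is X = 0.516.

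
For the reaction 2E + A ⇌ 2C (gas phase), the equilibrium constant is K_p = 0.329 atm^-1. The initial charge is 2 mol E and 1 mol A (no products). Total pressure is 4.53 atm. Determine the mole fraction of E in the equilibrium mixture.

Let X = conversion of E (basis 2 mol E); extent of reaction ξ = X.
Species balance: n_E = 2 − 2X; n_A = 1 − X; n_C = 2X.
Total moles n_T = 3 − X.
y_i = n_i/n_T, p_i = y_i·P. K_p = p_C^2 / (p_E^2 p_A).
Equating to 0.329 atm^-1 and solving on 0 < X < 1: X = 0.374.
Then n_E = 1.25, n_T = 2.63, so y_E = 0.477.

y_E = 0.477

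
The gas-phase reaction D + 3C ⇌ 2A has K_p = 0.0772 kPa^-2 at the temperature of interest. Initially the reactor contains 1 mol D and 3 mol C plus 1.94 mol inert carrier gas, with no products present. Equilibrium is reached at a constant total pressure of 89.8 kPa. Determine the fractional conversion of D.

Let X = conversion of D (basis 1 mol D); extent of reaction ξ = X.
Moles: n_D = 1 − X; n_C = 3 − 3X; n_A = 2X; n_I = 1.94 (inert).
n_T = Σnᵢ = 5.94 − 2X.
Mole fractions y_i = n_i/n_T; K_p = p_A^2 / (p_D p_C^3) with p_i = y_i·P.
Equating to 0.0772 kPa^-2 and solving on 0 < X < 1: X = 0.771.

X = 0.771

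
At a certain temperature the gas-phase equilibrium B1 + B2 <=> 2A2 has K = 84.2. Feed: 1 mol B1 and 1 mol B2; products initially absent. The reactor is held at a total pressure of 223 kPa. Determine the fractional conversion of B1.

Basis: 1 mol B1 initially; let X = conversion of B1. Extent ξ = X.
Moles: n_B1 = 1 − X; n_B2 = 1 − X; n_A2 = 2X.
Total moles n_T = 2 (Δν = 0, constant).
y_i = n_i/n_T, p_i = y_i·P. K = p_A2^2 / (p_B1 p_B2).
Equating to 84.2 and solving on 0 < X < 1: X = 0.821.

X = 0.821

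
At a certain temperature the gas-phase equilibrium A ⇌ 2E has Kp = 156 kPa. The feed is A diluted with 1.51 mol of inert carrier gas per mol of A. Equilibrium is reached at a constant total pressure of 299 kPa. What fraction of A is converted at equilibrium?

X = 0.458

Take 1 mol A as basis and let X be its fractional conversion, so ξ = X.
Species balance: n_A = 1 − X; n_E = 2X; n_I = 1.51 (inert).
Summing: n_T = 2.51 + X.
y_i = n_i/n_T, p_i = y_i·P. Kp = p_E^2 / (p_A).
Setting this equal to 156 kPa and taking the physical root (0 < X < 1) gives X = 0.458.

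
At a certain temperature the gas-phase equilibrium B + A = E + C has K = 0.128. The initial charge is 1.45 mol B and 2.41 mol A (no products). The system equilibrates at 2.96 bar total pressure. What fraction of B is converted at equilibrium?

Basis: 1.45 mol B initially; let X = conversion of B. Extent ξ = 1.45X.
Mole table: n_B = 1.45 − 1.45X; n_A = 2.41 − 1.45X; n_E = 1.45X; n_C = 1.45X.
Since Δν = 0, n_T = 3.86 throughout.
Mole fractions y_i = n_i/n_T; K = p_E p_C / (p_B p_A) with p_i = y_i·P.
Substituting and setting equal to 0.128 gives a polynomial in X; the root in (0,1) is X = 0.336.

X = 0.336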